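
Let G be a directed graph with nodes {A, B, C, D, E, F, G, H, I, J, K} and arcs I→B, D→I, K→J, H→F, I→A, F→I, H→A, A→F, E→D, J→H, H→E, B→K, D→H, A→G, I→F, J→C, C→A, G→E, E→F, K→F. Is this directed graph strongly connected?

Yes

From D we can reach every vertex (A, B, C, D, E, F, G, H, I, J, K), and every vertex can reach D (A, B, C, D, E, F, G, H, I, J, K). So the whole graph is one strongly connected component.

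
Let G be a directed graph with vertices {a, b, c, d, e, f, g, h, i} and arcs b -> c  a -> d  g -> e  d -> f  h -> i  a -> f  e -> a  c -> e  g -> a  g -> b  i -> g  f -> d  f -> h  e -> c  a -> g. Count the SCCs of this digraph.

1

{a, b, c, d, e, f, g, h, i} are all mutually reachable — one SCC of size 9.
That gives 1 strongly connected component.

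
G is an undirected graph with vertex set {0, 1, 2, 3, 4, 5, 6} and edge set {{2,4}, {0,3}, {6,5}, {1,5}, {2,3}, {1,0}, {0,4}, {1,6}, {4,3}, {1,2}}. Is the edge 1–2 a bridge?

No

After removing 1–2, the path 1-0-4-2 still connects them, so the edge is not a bridge.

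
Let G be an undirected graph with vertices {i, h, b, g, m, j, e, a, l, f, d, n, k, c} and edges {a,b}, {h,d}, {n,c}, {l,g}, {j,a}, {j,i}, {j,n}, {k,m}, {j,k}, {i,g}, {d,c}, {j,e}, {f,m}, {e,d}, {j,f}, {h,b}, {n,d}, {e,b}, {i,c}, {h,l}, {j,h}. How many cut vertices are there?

Removing j increases the component count from 1 to 2, so j is a cut vertex.
By contrast removing i leaves 1 component; it is not a cut vertex. No other vertex is a cut vertex either.

1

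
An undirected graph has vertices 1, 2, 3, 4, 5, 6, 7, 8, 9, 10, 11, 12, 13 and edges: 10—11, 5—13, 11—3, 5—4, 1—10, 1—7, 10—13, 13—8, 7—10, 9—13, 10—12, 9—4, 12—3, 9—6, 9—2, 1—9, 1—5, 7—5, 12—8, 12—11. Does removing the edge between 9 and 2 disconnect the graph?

Yes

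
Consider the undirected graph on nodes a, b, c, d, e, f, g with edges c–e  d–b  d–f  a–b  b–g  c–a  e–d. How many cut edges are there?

The edges on the cycle c-e-d-b-a-c are not bridges since each lies on that cycle.
But removing g–b disconnects g from b; removing d–f disconnects d from f — these are bridges.
That makes 2 bridges.

2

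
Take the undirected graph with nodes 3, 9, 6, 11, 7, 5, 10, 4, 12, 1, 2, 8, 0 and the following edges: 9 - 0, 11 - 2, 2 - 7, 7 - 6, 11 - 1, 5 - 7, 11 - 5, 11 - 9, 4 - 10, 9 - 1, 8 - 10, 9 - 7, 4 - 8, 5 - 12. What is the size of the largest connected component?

3 is isolated — a component by itself.
Starting from 4 we can reach 4, 8, 10. That is one component of size 3.
Starting from 0 we can reach 0, 1, 2, 5, 6, 7, 9, 11, 12. That is one component of size 9.
The largest has 9 vertices.

9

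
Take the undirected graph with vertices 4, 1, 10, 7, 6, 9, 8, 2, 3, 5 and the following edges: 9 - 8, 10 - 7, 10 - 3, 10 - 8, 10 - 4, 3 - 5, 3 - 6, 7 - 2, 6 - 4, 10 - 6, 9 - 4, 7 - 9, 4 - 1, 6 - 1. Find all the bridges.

2-7, 3-5

The edges on the cycle 10-7-9-8-10 are not bridges since each lies on that cycle.
But removing 3 - 5 disconnects 3 from 5; removing 7 - 2 disconnects 7 from 2 — these are bridges.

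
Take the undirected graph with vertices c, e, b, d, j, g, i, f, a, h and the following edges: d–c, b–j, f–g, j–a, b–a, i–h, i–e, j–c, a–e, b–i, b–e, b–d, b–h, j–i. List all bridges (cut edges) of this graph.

The edges on the cycle b-j-a-b are not bridges since each lies on that cycle.
But removing f–g disconnects f from g — this is a bridge.

f-g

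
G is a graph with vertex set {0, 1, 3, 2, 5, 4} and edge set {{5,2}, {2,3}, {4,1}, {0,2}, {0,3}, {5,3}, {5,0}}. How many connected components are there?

Starting from 1 we can reach 1, 4. That is one component of size 2.
Starting from 0 we can reach 0, 2, 3, 5. That is one component of size 4.
Total: 2 components.

2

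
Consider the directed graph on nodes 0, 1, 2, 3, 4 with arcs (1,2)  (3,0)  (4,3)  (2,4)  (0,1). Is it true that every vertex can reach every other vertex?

From 3 we can reach every vertex (0, 1, 2, 3, 4), and every vertex can reach 3 (0, 1, 2, 3, 4). So the whole graph is one strongly connected component.

Yes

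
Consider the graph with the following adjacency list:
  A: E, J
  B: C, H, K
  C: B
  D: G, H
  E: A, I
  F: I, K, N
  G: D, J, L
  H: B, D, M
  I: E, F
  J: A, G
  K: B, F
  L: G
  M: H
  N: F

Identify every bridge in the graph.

B-C, F-N, G-L, H-M

The edges on the cycle J-G-D-H-B-K-F-I-E-A-J are not bridges since each lies on that cycle.
But removing G-L disconnects G from L; removing N-F disconnects N from F; removing M-H disconnects M from H; removing C-B disconnects C from B — these are bridges.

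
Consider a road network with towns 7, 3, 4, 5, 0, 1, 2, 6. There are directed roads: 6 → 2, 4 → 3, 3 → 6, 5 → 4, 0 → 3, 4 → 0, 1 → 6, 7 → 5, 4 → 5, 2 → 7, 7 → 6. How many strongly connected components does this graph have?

{0, 2, 3, 4, 5, 6, 7} are all mutually reachable — one SCC of size 7.
{1} is an SCC by itself.
That gives 2 strongly connected components.

2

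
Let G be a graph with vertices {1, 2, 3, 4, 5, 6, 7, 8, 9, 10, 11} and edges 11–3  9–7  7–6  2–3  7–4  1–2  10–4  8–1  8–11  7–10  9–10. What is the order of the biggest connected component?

5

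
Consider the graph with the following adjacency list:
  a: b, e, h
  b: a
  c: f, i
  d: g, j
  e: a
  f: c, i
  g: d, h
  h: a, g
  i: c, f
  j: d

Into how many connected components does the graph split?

Starting from c we can reach c, f, i. That is one component of size 3.
Starting from a we can reach a, b, d, e, g, h, j. That is one component of size 7.
Total: 2 components.

2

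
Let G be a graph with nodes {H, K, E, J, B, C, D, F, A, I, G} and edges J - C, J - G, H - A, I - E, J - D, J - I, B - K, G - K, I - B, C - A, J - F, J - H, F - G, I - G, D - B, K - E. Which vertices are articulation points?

J

Removing J increases the component count from 1 to 2, so J is a cut vertex.
By contrast removing I leaves 1 component; it is not a cut vertex. No other vertex is a cut vertex either.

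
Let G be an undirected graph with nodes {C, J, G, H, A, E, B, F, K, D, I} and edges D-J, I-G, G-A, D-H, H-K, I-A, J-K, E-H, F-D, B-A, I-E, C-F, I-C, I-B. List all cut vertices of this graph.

I

Removing I increases the component count from 1 to 2, so I is a cut vertex.
By contrast removing J leaves 1 component; it is not a cut vertex. No other vertex is a cut vertex either.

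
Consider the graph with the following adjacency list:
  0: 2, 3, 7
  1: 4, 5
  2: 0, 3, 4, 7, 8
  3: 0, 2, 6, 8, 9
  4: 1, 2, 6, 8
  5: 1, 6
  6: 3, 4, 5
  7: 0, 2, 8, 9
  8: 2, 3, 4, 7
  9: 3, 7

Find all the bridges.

none

The edges on the cycle 4-2-3-8-4 are not bridges since each lies on that cycle.
Every edge lies on some cycle, so there are no bridges.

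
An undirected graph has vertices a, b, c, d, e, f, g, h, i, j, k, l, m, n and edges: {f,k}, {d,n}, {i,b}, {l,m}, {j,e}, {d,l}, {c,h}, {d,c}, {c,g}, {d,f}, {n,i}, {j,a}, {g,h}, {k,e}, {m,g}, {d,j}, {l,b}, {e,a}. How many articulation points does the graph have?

1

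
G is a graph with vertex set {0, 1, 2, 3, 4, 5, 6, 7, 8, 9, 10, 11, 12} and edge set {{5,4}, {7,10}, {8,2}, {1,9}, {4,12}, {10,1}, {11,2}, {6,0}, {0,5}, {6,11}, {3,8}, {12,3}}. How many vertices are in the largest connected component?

9

Starting from 1 we can reach 1, 7, 9, 10. That is one component of size 4.
Starting from 0 we can reach 0, 2, 3, 4, 5, 6, 8, 11, 12. That is one component of size 9.
The largest has 9 vertices.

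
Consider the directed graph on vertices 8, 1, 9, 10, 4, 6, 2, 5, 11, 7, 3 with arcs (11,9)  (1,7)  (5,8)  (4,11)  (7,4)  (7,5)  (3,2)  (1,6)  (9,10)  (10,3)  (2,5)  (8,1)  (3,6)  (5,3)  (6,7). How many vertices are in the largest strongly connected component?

11

{1, 2, 3, 4, 5, 6, 7, 8, 9, 10, 11} are all mutually reachable — one SCC of size 11.
The largest has 11 vertices.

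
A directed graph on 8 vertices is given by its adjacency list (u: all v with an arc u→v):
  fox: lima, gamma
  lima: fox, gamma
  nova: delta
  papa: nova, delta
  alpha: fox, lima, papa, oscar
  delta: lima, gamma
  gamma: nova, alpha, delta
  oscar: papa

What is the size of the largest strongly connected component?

{fox, lima, nova, papa, alpha, delta, gamma, oscar} are all mutually reachable — one SCC of size 8.
The largest has 8 vertices.

8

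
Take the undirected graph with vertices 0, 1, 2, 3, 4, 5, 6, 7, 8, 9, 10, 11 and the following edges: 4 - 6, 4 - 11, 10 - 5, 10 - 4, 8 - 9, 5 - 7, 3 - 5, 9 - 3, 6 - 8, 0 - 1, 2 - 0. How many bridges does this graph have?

4

The edges on the cycle 10-4-6-8-9-3-5-10 are not bridges since each lies on that cycle.
But removing 0 - 1 disconnects 0 from 1; removing 7 - 5 disconnects 7 from 5; removing 4 - 11 disconnects 4 from 11; removing 2 - 0 disconnects 2 from 0 — these are bridges.
That makes 4 bridges.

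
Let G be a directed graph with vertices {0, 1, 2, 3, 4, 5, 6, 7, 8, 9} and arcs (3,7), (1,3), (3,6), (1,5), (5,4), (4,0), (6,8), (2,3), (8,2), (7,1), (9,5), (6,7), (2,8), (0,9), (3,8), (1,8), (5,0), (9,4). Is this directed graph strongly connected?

There is no directed path from 0 to 6, so the graph is not strongly connected.

No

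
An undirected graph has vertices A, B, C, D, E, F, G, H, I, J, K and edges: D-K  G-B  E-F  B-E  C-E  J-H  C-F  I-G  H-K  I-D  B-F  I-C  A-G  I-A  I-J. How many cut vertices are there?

Removing I increases the component count from 1 to 2, so I is a cut vertex.
By contrast removing B leaves 1 component; it is not a cut vertex. No other vertex is a cut vertex either.

1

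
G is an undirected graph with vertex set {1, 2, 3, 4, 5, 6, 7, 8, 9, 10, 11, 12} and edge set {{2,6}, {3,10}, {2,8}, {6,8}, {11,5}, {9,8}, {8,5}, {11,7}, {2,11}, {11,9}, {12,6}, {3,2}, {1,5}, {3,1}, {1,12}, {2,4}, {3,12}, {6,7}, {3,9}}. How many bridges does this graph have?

2

The edges on the cycle 3-2-11-9-8-5-1-3 are not bridges since each lies on that cycle.
But removing 10–3 disconnects 10 from 3; removing 2–4 disconnects 2 from 4 — these are bridges.
That makes 2 bridges.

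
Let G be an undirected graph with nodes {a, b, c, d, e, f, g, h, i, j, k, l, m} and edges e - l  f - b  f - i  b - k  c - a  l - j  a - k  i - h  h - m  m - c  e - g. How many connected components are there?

3

d is isolated — a component by itself.
Starting from e we can reach e, g, j, l. That is one component of size 4.
Starting from a we can reach a, b, c, f, h, i, k, m. That is one component of size 8.
Total: 3 components.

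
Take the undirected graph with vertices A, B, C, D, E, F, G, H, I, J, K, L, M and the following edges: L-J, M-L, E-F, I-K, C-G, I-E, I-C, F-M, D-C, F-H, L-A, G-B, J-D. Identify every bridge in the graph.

The edges on the cycle I-E-F-M-L-J-D-C-I are not bridges since each lies on that cycle.
But removing A-L disconnects A from L; removing G-B disconnects G from B; removing G-C disconnects G from C; removing F-H disconnects F from H — these are bridges.
In total 5 edges are bridges.

A-L, B-G, C-G, F-H, I-K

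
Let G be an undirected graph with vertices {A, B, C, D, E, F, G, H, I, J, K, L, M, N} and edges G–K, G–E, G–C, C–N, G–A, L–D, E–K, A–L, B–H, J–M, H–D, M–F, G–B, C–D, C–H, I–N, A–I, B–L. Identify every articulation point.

Removing G increases the component count from 2 to 3, so G is a cut vertex.
Removing M increases the component count from 2 to 3, so M is a cut vertex.
By contrast removing L leaves 2 components; it is not a cut vertex. No other vertex is a cut vertex either.

G, M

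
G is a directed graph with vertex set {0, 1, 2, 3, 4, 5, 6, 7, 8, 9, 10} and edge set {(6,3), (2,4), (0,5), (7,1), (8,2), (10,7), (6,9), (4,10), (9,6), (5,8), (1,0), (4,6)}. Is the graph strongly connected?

There is no directed path from 9 to 7, so the graph is not strongly connected.

No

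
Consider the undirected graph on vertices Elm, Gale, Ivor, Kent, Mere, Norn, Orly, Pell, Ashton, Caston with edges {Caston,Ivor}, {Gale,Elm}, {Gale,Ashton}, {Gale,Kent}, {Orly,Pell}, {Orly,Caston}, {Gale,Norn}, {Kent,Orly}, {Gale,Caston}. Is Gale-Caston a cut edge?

No

After removing Gale-Caston, the path Gale-Kent-Orly-Caston still connects them, so the edge is not a bridge.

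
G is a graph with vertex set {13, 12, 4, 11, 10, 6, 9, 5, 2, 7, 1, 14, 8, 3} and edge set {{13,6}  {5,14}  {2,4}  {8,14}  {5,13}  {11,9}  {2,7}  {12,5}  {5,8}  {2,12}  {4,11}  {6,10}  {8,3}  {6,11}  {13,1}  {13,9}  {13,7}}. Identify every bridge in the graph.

The edges on the cycle 5-8-14-5 are not bridges since each lies on that cycle.
But removing 13—1 disconnects 13 from 1; removing 6—10 disconnects 6 from 10; removing 3—8 disconnects 3 from 8 — these are bridges.

1-13, 10-6, 3-8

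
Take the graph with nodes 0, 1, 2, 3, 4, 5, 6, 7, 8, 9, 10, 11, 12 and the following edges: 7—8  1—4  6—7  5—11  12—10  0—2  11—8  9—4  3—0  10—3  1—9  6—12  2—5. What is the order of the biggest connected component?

Starting from 1 we can reach 1, 4, 9. That is one component of size 3.
Starting from 0 we can reach 0, 2, 3, 5, 6, 7, 8, 10, 11, 12. That is one component of size 10.
The largest has 10 vertices.

10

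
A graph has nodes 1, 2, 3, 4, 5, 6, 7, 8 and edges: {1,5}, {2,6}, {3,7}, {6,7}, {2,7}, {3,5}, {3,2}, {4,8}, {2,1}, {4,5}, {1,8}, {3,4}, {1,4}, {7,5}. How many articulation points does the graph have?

0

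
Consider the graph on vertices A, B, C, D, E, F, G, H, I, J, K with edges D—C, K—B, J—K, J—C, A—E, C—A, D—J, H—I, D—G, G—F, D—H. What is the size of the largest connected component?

Starting from A we can reach A, B, C, D, E, F, G, H, I, J, K. That is one component of size 11.
The largest has 11 vertices.

11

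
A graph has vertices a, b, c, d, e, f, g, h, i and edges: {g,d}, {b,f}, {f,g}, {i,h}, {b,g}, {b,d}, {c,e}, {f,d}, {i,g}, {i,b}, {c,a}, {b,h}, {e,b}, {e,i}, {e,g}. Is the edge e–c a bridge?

Yes

Removing e–c leaves no path between e and c: the component count goes from 1 to 2. So it is a bridge.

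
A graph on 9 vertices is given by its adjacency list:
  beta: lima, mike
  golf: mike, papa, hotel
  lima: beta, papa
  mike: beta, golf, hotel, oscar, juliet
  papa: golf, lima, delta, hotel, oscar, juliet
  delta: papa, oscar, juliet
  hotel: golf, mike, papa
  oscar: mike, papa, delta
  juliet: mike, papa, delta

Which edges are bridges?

none

The edges on the cycle mike-hotel-golf-mike are not bridges since each lies on that cycle.
Every edge lies on some cycle, so there are no bridges.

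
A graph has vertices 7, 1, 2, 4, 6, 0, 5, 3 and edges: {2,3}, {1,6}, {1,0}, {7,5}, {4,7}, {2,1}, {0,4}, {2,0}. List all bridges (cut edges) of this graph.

The edges on the cycle 2-1-0-2 are not bridges since each lies on that cycle.
But removing 2–3 disconnects 2 from 3; removing 4–7 disconnects 4 from 7; removing 0–4 disconnects 0 from 4; removing 1–6 disconnects 1 from 6 — these are bridges.
In total 5 edges are bridges.

0-4, 1-6, 2-3, 4-7, 5-7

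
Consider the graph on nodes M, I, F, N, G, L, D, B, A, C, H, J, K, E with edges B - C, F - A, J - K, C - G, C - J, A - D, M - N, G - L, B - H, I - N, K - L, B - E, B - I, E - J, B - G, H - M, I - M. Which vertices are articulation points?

Removing A increases the component count from 2 to 3, so A is a cut vertex.
Removing B increases the component count from 2 to 3, so B is a cut vertex.
By contrast removing L leaves 2 components; it is not a cut vertex. No other vertex is a cut vertex either.

A, B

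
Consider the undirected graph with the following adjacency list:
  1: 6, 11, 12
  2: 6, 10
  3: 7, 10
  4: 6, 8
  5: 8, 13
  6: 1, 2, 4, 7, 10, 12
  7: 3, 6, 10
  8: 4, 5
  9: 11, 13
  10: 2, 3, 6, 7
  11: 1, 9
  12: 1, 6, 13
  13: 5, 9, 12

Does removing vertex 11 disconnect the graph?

No

Deleting 11 leaves 1 component (was 1) (its neighbors 1, 9 remain connected to each other), so 11 is not a cut vertex.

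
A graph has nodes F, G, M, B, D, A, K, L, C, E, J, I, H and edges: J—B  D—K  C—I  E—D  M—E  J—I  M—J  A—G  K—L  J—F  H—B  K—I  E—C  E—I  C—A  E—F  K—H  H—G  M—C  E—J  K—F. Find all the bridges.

K-L

The edges on the cycle E-C-A-G-H-K-D-E are not bridges since each lies on that cycle.
But removing K—L disconnects K from L — this is a bridge.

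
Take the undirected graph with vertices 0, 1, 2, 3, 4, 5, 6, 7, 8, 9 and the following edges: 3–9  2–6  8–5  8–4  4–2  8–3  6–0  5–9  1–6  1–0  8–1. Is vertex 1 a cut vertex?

No

Deleting 1 leaves 2 components (was 2), so 1 is not a cut vertex.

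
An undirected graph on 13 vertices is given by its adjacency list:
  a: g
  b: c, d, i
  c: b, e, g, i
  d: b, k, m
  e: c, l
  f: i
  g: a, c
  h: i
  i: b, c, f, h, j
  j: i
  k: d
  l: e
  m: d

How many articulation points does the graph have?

Removing b increases the component count from 1 to 2, so b is a cut vertex.
Removing c increases the component count from 1 to 3, so c is a cut vertex.
Removing d increases the component count from 1 to 3, so d is a cut vertex.
Likewise e, g, i are cut vertices.
By contrast removing j leaves 1 component; it is not a cut vertex. No other vertex is a cut vertex either.

6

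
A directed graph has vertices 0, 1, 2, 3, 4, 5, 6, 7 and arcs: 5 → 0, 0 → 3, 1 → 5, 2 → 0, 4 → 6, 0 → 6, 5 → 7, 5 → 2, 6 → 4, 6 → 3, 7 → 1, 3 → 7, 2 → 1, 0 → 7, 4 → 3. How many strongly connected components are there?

1

{0, 1, 2, 3, 4, 5, 6, 7} are all mutually reachable — one SCC of size 8.
That gives 1 strongly connected component.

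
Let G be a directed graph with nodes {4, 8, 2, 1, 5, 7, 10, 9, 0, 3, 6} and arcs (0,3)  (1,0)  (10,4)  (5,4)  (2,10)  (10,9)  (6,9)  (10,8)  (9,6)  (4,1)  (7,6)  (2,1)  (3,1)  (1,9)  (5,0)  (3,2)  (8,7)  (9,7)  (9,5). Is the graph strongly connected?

From 10 we can reach every vertex (0, 1, 2, 3, 4, 5, 6, 7, 8, 9, 10), and every vertex can reach 10 (0, 1, 2, 3, 4, 5, 6, 7, 8, 9, 10). So the whole graph is one strongly connected component.

Yes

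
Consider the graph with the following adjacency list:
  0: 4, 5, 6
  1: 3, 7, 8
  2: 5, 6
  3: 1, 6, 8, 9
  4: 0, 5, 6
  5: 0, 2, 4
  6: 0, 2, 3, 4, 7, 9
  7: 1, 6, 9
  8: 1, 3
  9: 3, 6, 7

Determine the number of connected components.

1

Starting from 0 we can reach 0, 1, 2, 3, 4, 5, 6, 7, 8, 9. That is one component of size 10.
Total: 1 component.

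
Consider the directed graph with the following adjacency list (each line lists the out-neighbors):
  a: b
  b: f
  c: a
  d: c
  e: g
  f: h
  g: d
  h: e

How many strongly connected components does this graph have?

1

{a, b, c, d, e, f, g, h} are all mutually reachable — one SCC of size 8.
That gives 1 strongly connected component.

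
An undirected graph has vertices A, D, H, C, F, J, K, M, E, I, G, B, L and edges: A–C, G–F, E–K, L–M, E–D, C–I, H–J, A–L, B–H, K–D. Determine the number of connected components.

4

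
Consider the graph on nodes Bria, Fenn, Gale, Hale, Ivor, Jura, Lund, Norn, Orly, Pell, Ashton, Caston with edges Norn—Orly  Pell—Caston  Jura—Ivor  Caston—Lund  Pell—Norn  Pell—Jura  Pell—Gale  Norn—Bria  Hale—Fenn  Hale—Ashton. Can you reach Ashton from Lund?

No

The component containing Lund is {Bria, Gale, Ivor, Jura, Lund, Norn, Orly, Pell, Caston}, and Ashton is not in it.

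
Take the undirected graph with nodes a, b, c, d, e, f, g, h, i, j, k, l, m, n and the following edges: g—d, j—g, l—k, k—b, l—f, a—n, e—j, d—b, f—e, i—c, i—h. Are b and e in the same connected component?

From b we can reach b, d, e, f, g, j, k, l, which includes e.

Yes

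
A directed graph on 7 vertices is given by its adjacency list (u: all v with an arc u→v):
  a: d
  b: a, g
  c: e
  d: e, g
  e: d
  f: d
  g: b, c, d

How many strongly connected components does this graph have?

{a, b, c, d, e, g} are all mutually reachable — one SCC of size 6.
{f} is an SCC by itself.
That gives 2 strongly connected components.

2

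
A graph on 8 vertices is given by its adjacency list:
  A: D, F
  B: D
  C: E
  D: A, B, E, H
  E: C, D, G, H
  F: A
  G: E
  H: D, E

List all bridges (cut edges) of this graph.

The edges on the cycle D-E-H-D are not bridges since each lies on that cycle.
But removing E-C disconnects E from C; removing D-B disconnects D from B; removing D-A disconnects D from A; removing E-G disconnects E from G — these are bridges.
In total 5 edges are bridges.

A-D, A-F, B-D, C-E, E-G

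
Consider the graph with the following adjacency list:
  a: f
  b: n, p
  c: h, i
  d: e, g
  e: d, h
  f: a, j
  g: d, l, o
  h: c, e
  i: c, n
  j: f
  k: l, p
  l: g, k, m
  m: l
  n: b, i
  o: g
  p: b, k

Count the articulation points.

Removing f increases the component count from 2 to 3, so f is a cut vertex.
Removing g increases the component count from 2 to 3, so g is a cut vertex.
Removing l increases the component count from 2 to 3, so l is a cut vertex.
By contrast removing j leaves 2 components; it is not a cut vertex. No other vertex is a cut vertex either.

3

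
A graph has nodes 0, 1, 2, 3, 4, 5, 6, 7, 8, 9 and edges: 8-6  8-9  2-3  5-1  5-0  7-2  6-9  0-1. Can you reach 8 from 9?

From 9 we can reach 6, 8, 9, which includes 8.

Yes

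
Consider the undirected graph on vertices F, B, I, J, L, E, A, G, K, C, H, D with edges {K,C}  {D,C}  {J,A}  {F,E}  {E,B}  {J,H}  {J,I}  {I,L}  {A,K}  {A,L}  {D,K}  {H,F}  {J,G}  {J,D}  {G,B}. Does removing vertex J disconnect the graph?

Yes

Deleting J raises the number of components from 1 to 2, so J is a cut vertex.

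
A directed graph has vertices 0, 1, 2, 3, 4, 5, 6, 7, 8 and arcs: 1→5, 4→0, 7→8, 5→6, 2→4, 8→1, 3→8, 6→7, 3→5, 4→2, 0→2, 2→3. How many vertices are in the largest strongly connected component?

5

{1, 5, 6, 7, 8} are all mutually reachable — one SCC of size 5.
{0, 2, 4} are all mutually reachable — one SCC of size 3.
{3} is an SCC by itself.
The largest has 5 vertices.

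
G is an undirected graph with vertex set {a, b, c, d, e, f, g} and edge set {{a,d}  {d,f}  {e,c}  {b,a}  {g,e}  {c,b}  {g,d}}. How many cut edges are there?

The edges on the cycle g-e-c-b-a-d-g are not bridges since each lies on that cycle.
But removing d—f disconnects d from f — this is a bridge.

1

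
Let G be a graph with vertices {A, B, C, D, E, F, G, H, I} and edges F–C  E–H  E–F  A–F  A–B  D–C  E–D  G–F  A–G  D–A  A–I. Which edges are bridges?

The edges on the cycle A-G-F-A are not bridges since each lies on that cycle.
But removing I–A disconnects I from A; removing B–A disconnects B from A; removing H–E disconnects H from E — these are bridges.

A-B, A-I, E-H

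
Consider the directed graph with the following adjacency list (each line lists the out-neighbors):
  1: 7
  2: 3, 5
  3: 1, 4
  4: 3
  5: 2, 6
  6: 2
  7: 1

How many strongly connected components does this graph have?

{2, 5, 6} are all mutually reachable — one SCC of size 3.
{3, 4} are all mutually reachable — one SCC of size 2.
{1, 7} are all mutually reachable — one SCC of size 2.
That gives 3 strongly connected components.

3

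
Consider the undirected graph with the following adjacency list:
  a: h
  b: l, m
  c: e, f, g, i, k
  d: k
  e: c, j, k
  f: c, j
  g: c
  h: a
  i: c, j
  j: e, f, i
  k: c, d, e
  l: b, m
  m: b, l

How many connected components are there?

3

Starting from a we can reach a, h. That is one component of size 2.
Starting from b we can reach b, l, m. That is one component of size 3.
Starting from c we can reach c, d, e, f, g, i, j, k. That is one component of size 8.
Total: 3 components.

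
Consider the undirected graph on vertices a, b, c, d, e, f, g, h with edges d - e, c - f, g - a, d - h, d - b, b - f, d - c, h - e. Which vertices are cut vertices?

d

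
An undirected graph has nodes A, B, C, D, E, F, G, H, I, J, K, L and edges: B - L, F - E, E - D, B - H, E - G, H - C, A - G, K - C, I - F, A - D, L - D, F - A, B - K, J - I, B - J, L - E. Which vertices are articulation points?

B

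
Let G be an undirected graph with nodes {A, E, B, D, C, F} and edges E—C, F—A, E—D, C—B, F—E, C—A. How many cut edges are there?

The edges on the cycle F-E-C-A-F are not bridges since each lies on that cycle.
But removing E—D disconnects E from D; removing C—B disconnects C from B — these are bridges.
That makes 2 bridges.

2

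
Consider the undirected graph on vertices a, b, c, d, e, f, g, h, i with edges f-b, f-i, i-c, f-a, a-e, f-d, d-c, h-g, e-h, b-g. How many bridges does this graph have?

0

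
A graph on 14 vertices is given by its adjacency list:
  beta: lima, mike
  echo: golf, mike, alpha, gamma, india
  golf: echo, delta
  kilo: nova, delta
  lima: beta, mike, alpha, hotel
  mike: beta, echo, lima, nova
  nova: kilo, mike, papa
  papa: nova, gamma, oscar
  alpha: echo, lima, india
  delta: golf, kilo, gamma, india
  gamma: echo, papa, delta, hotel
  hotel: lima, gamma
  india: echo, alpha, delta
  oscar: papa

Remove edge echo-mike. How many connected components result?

1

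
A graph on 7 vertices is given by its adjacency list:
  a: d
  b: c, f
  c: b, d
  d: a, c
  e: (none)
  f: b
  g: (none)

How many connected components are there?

3

e is isolated — a component by itself.
g is isolated — a component by itself.
Starting from a we can reach a, b, c, d, f. That is one component of size 5.
Total: 3 components.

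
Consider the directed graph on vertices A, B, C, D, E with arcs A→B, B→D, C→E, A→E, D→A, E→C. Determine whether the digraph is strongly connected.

No

There is no directed path from E to B, so the graph is not strongly connected.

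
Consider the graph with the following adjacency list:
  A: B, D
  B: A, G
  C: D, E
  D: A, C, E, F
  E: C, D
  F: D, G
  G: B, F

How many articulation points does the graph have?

Removing D increases the component count from 1 to 2, so D is a cut vertex.
By contrast removing B leaves 1 component; it is not a cut vertex. No other vertex is a cut vertex either.

1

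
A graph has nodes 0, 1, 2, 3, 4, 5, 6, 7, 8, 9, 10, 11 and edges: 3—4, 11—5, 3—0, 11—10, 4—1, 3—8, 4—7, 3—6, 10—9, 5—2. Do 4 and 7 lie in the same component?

From 4 we can reach 0, 1, 3, 4, 6, 7, 8, which includes 7.

Yes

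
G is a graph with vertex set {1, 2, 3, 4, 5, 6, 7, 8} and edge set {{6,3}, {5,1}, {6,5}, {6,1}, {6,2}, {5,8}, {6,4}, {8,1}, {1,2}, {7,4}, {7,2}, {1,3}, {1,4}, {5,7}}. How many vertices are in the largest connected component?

Starting from 1 we can reach 1, 2, 3, 4, 5, 6, 7, 8. That is one component of size 8.
The largest has 8 vertices.

8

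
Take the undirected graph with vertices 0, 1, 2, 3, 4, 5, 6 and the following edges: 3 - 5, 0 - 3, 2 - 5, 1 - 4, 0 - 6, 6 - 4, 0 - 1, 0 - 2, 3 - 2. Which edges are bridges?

none

The edges on the cycle 0-1-4-6-0 are not bridges since each lies on that cycle.
Every edge lies on some cycle, so there are no bridges.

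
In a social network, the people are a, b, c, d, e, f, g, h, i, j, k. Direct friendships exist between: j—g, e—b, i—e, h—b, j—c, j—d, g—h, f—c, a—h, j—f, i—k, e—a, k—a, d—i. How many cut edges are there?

0

The edges on the cycle j-f-c-j are not bridges since each lies on that cycle.
Every edge lies on some cycle, so there are no bridges.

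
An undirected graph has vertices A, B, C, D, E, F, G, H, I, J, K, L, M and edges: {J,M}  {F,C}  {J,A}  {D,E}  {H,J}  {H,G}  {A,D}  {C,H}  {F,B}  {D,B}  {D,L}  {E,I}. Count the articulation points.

Removing D increases the component count from 2 to 4, so D is a cut vertex.
Removing E increases the component count from 2 to 3, so E is a cut vertex.
Removing H increases the component count from 2 to 3, so H is a cut vertex.
Likewise J is a cut vertex.
By contrast removing M leaves 2 components; it is not a cut vertex. No other vertex is a cut vertex either.

4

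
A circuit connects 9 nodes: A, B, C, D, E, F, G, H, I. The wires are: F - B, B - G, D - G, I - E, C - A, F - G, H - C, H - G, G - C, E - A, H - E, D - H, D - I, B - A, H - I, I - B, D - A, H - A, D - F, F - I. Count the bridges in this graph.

The edges on the cycle D-H-I-F-D are not bridges since each lies on that cycle.
Every edge lies on some cycle, so there are no bridges.

0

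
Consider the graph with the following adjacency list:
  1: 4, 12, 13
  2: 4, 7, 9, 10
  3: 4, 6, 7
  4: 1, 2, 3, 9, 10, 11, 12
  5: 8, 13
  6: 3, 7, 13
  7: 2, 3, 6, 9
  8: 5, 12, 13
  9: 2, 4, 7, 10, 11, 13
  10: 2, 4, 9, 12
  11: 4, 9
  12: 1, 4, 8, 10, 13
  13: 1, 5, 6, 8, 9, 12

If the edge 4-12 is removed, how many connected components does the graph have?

1

4 and 12 are still connected via 4-1-12, so the component count stays at 1.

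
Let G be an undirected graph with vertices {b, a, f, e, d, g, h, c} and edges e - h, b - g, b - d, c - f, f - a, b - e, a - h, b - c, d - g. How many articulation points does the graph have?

Removing b increases the component count from 1 to 2, so b is a cut vertex.
By contrast removing h leaves 1 component; it is not a cut vertex. No other vertex is a cut vertex either.

1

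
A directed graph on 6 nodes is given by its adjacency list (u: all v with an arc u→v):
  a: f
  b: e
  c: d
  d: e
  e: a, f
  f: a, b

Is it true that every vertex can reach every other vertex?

There is no directed path from d to c, so the graph is not strongly connected.

No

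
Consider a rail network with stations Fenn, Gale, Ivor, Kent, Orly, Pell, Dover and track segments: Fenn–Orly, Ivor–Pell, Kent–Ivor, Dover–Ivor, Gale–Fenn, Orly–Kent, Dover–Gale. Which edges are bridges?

Ivor-Pell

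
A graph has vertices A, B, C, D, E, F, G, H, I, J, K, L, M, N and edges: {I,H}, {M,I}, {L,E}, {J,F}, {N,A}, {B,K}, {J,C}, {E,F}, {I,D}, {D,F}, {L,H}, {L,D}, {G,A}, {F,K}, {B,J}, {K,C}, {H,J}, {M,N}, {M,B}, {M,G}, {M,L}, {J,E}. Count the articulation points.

1

Removing M increases the component count from 1 to 2, so M is a cut vertex.
By contrast removing C leaves 1 component; it is not a cut vertex. No other vertex is a cut vertex either.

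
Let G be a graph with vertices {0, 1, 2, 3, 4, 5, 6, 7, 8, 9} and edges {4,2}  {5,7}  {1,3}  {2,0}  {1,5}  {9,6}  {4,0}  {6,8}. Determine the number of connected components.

Starting from 6 we can reach 6, 8, 9. That is one component of size 3.
Starting from 0 we can reach 0, 2, 4. That is one component of size 3.
Starting from 1 we can reach 1, 3, 5, 7. That is one component of size 4.
Total: 3 components.

3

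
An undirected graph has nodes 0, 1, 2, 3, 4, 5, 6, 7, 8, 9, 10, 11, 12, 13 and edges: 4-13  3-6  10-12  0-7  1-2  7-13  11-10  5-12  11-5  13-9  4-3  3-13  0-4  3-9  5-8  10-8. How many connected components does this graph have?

3

Starting from 1 we can reach 1, 2. That is one component of size 2.
Starting from 5 we can reach 5, 8, 10, 11, 12. That is one component of size 5.
Starting from 0 we can reach 0, 3, 4, 6, 7, 9, 13. That is one component of size 7.
Total: 3 components.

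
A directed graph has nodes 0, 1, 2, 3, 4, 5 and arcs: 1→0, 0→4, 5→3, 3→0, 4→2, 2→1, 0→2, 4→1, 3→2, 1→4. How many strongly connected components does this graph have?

{0, 1, 2, 4} are all mutually reachable — one SCC of size 4.
{5} is an SCC by itself.
{3} is an SCC by itself.
That gives 3 strongly connected components.

3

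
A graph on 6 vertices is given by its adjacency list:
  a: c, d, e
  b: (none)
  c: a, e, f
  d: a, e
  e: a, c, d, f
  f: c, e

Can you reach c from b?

No

The component containing b is {b}, and c is not in it.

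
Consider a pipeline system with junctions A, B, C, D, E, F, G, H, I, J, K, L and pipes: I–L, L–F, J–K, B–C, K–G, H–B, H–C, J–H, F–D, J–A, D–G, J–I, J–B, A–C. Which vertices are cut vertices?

Removing J increases the component count from 2 to 3, so J is a cut vertex.
By contrast removing G leaves 2 components; it is not a cut vertex. No other vertex is a cut vertex either.

J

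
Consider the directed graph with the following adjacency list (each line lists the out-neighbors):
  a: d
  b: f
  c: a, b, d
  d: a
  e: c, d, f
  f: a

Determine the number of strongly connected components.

5

{a, d} are all mutually reachable — one SCC of size 2.
{f} is an SCC by itself.
{c} is an SCC by itself.
{e} is an SCC by itself.
{b} is an SCC by itself.
That gives 5 strongly connected components.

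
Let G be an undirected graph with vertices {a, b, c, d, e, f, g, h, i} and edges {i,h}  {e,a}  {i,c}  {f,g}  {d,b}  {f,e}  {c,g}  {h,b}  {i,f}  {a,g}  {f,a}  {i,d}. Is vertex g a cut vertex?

Deleting g leaves 1 component (was 1) (its neighbors a, c, f remain connected to each other), so g is not a cut vertex.

No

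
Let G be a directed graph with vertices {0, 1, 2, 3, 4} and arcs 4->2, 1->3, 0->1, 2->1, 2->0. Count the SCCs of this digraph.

{3} is an SCC by itself.
{4} is an SCC by itself.
{2} is an SCC by itself.
{0} is an SCC by itself.
{1} is an SCC by itself.
That gives 5 strongly connected components.

5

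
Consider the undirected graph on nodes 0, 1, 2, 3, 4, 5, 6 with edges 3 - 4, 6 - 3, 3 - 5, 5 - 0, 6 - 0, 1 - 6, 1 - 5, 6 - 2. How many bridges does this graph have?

The edges on the cycle 6-3-5-0-6 are not bridges since each lies on that cycle.
But removing 2 - 6 disconnects 2 from 6; removing 3 - 4 disconnects 3 from 4 — these are bridges.
That makes 2 bridges.

2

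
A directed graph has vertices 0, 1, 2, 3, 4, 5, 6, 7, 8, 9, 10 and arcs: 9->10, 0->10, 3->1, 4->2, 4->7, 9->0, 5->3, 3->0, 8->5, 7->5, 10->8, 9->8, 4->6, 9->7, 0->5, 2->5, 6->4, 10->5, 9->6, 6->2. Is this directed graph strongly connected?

No

There is no directed path from 7 to 6, so the graph is not strongly connected.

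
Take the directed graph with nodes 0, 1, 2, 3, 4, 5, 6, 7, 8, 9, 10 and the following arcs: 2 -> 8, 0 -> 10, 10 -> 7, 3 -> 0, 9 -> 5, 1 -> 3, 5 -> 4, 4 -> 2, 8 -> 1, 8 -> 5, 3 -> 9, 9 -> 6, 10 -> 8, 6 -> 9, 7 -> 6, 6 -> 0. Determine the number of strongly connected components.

1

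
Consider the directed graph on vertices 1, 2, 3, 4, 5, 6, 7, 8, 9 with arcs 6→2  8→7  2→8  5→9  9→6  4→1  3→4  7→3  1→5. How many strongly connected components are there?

1

{1, 2, 3, 4, 5, 6, 7, 8, 9} are all mutually reachable — one SCC of size 9.
That gives 1 strongly connected component.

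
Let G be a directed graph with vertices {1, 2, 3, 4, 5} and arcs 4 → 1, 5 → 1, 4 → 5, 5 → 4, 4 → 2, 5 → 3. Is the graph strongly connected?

No

There is no directed path from 2 to 4, so the graph is not strongly connected.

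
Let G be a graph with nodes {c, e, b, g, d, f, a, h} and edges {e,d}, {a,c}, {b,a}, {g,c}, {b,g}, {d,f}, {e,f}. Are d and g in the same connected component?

No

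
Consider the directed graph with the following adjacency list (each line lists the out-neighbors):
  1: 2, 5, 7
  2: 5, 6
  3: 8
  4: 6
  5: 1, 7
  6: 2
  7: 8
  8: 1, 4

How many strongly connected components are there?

{1, 2, 4, 5, 6, 7, 8} are all mutually reachable — one SCC of size 7.
{3} is an SCC by itself.
That gives 2 strongly connected components.

2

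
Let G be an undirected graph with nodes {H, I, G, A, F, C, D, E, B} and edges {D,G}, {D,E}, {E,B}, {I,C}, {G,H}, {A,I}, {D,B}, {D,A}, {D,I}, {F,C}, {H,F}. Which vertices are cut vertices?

D

Removing D increases the component count from 1 to 2, so D is a cut vertex.
By contrast removing G leaves 1 component; it is not a cut vertex. No other vertex is a cut vertex either.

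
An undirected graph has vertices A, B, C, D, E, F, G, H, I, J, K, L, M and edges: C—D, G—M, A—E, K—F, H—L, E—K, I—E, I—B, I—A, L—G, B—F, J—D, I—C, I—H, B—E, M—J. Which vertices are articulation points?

I

Removing I increases the component count from 1 to 2, so I is a cut vertex.
By contrast removing F leaves 1 component; it is not a cut vertex. No other vertex is a cut vertex either.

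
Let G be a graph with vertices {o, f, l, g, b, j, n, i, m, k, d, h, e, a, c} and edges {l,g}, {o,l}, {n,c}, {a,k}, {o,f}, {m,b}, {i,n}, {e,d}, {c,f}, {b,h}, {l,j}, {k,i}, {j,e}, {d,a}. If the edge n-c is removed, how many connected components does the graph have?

n and c are still connected via n-i-k-a-d-e-j-l-o-f-c, so the component count stays at 2.

2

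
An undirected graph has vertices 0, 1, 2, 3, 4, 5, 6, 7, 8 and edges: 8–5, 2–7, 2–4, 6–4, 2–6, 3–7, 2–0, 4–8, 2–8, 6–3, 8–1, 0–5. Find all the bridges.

The edges on the cycle 2-6-3-7-2 are not bridges since each lies on that cycle.
But removing 1–8 disconnects 1 from 8 — this is a bridge.

1-8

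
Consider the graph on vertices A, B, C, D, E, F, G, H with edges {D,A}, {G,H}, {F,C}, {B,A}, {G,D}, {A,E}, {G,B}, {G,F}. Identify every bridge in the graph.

A-E, C-F, F-G, G-H

The edges on the cycle G-B-A-D-G are not bridges since each lies on that cycle.
But removing G—H disconnects G from H; removing G—F disconnects G from F; removing F—C disconnects F from C; removing E—A disconnects E from A — these are bridges.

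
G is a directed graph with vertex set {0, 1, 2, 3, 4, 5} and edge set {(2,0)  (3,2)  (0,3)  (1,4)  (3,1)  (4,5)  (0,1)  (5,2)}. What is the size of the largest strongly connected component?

{0, 1, 2, 3, 4, 5} are all mutually reachable — one SCC of size 6.
The largest has 6 vertices.

6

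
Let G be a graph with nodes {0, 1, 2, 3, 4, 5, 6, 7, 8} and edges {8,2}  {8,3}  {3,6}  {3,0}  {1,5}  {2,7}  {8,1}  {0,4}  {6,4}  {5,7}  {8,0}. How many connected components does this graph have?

Starting from 0 we can reach 0, 1, 2, 3, 4, 5, 6, 7, 8. That is one component of size 9.
Total: 1 component.

1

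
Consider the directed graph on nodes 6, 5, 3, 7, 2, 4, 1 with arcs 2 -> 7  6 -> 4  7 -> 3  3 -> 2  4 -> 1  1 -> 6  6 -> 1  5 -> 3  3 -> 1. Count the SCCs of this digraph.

{1, 4, 6} are all mutually reachable — one SCC of size 3.
{2, 3, 7} are all mutually reachable — one SCC of size 3.
{5} is an SCC by itself.
That gives 3 strongly connected components.

3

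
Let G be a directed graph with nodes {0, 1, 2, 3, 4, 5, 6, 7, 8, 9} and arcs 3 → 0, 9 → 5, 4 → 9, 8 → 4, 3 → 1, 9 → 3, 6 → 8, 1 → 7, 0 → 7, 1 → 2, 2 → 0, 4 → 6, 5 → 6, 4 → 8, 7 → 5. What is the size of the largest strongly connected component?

{0, 1, 2, 3, 4, 5, 6, 7, 8, 9} are all mutually reachable — one SCC of size 10.
The largest has 10 vertices.

10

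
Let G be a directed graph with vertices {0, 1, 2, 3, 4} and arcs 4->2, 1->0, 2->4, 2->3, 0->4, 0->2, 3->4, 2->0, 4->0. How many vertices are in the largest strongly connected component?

4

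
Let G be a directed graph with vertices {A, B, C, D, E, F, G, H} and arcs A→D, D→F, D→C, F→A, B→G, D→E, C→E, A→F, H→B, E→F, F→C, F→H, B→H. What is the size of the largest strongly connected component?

{A, C, D, E, F} are all mutually reachable — one SCC of size 5.
{B, H} are all mutually reachable — one SCC of size 2.
{G} is an SCC by itself.
The largest has 5 vertices.

5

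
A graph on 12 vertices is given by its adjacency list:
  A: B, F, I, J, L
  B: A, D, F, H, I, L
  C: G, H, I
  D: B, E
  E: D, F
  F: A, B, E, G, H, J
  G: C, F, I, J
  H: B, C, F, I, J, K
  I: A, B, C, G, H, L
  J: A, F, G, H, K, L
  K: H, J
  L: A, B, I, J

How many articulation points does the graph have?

0

Removing B, for instance, still leaves 1 component. No single vertex removal increases the component count — the graph has no articulation points.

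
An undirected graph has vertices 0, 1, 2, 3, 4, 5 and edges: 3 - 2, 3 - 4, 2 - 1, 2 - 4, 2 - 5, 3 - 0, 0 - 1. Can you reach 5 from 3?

Yes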